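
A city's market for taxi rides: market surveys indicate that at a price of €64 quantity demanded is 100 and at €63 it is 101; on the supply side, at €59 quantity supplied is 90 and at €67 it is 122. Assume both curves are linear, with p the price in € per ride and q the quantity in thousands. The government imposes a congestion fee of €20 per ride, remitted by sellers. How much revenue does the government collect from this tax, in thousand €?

Demand slope: (101 − 100)/(63 − 64) = -1, so qd = 164 − p.
Supply slope: (122 − 90)/(67 − 59) = 4, so qs = 4p − 146.
Without the tax, 164 − p = 4p − 146 gives 5p = 310, so p* = €62 and q* = 102.
With the tax collected from sellers, supply shifts: qs = 4(p − 20) − 146.
New equilibrium: buyers pay €78, sellers receive €58, q = 86. (Wedge: pb − ps = 20.)
Revenue = t · Q = 20 · 86 = €1720.

Tax revenue = €1720 thousand.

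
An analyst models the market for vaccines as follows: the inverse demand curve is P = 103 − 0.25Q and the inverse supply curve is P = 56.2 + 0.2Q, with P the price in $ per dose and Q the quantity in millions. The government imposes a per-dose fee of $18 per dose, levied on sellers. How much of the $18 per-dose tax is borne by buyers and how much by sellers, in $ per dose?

Buyers bear $10 per dose; sellers bear $8 per dose.

Inverting to Q(P) form: Qd = 412 − 4P; Qs = 5P − 281.
Without the tax, 412 − 4P = 5P − 281 gives 9P = 693, so P* = $77 and Q* = 104.
With the tax collected from sellers, supply shifts: Qs = 5(P − 18) − 281.
Solving gives Q = 64 with buyers paying $87 and sellers receiving $69 (the $18 wedge).
Burden on buyers: $10; on sellers: $8. (They sum to $18.)
The less price-elastic side of the market bears the larger share of a per-unit tax.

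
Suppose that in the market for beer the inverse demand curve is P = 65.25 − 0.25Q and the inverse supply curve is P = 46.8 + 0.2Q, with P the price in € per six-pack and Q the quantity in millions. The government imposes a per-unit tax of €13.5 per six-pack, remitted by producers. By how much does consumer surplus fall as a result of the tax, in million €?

Consumer surplus falls by €195 million.

Inverting to Q(P) form: Qd = 261 − 4P; Qs = 5P − 234.
Without the tax, 261 − 4P = 5P − 234 gives 9P = 495, so P* = €55 and Q* = 41.
With the tax collected from producers, supply shifts: Qs = 5(P − 13.5) − 234.
Solving gives Q = 11 with buyers paying €62.5 and producers receiving €49 (the €13.5 wedge).
ΔCS is the trapezoid between Q = 11 and Q = 41 of height €7.5: ½ · (41 + 11) · 7.5 = €195.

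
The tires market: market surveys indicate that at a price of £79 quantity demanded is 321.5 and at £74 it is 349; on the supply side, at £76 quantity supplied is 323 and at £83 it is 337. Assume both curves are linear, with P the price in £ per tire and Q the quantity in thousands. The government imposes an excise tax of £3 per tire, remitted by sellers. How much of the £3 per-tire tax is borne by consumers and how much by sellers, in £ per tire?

Demand slope: (349 − 321.5)/(74 − 79) = -5.5, so Qd = 756 − 5.5P.
Supply slope: (337 − 323)/(83 − 76) = 2, so Qs = 2P + 171.
Without the tax, 756 − 5.5P = 2P + 171 gives 7.5P = 585, so P* = £78 and Q* = 327.
With the tax collected from sellers, supply shifts: Qs = 2(P − 3) + 171.
New equilibrium: consumers pay £78.8, sellers receive £75.8, Q = 322.6. (Wedge: Pb − Ps = 3.)
Burden on consumers: £0.8; on sellers: £2.2. (They sum to £3.)

Consumers bear £0.8 per tire; sellers bear £2.2 per tire.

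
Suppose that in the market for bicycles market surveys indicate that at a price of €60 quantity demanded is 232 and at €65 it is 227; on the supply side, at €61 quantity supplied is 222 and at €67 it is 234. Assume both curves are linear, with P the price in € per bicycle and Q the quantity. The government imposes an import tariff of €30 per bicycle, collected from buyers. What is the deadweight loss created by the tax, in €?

Deadweight loss = €300.

Demand slope: (227 − 232)/(65 − 60) = -1, so Qd = 292 − P.
Supply slope: (234 − 222)/(67 − 61) = 2, so Qs = 2P + 100.
Without the tax, 292 − P = 2P + 100 gives 3P = 192, so P* = €64 and Q* = 228.
With the tax collected from buyers, demand (in seller-price terms) shifts: Qd = 292 − (P + 30).
Solving gives Q = 208 with buyers paying €84 and suppliers receiving €54 (the €30 wedge).
Quantity falls by |ΔQ| = |228 − 208| = 20.
DWL = ½ · t · |ΔQ| = ½ · 30 · 20 = €300.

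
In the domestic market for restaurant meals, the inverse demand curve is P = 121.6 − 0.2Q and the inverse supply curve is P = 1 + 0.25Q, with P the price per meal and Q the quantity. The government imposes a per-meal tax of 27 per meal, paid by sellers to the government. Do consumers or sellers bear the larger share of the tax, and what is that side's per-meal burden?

Sellers bear the larger share: 15 per meal.

Rewrite in direct form: Qd = 608 − 5P and Qs = 4P − 4.
Before the tax: set 608 − 5P = 4P − 4 → P* = 68, Q* = 268.
With the tax collected from sellers, supply shifts: Qs = 4(P − 27) − 4.
Solving gives Q = 208 with consumers paying 80 and sellers receiving 53 (the 27 wedge).
Per-meal burden: consumers 12, sellers 15.
Sellers take the larger share because supply is less price-elastic here (demand slope 5 vs supply slope 4).
The less price-elastic side of the market bears the larger share of a per-unit tax.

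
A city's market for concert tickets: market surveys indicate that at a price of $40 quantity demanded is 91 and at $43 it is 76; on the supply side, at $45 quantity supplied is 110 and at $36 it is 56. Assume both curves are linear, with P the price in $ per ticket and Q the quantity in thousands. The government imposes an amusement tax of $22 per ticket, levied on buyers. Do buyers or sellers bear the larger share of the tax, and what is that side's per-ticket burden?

Demand slope: (76 − 91)/(43 − 40) = -5, so Qd = 291 − 5P.
Supply slope: (56 − 110)/(36 − 45) = 6, so Qs = 6P − 160.
Without the tax, 291 − 5P = 6P − 160 gives 11P = 451, so P* = $41 and Q* = 86.
With the tax collected from buyers, demand (in seller-price terms) shifts: Qd = 291 − 5(P + 22).
Solving gives Q = 26 with buyers paying $53 and sellers receiving $31 (the $22 wedge).
Per-ticket burden: buyers $12, sellers $10.
Buyers take the larger share because demand is less price-elastic here (demand slope 5 vs supply slope 6).
The less price-elastic side of the market bears the larger share of a per-unit tax.

Buyers bear the larger share: $12 per ticket.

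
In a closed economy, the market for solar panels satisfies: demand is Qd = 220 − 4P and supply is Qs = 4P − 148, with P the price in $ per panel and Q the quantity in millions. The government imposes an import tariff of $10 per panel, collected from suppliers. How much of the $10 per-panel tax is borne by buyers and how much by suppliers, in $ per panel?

Before the tax: set 220 − 4P = 4P − 148 → P* = $46, Q* = 36.
With the tax collected from suppliers, supply shifts: Qs = 4(P − 10) − 148.
New equilibrium: buyers pay $51, suppliers receive $41, Q = 16. (Wedge: Pb − Ps = 10.)
Burden on buyers: $5; on suppliers: $5. (They sum to $10.)
The less price-elastic side of the market bears the larger share of a per-unit tax.

Buyers bear $5 per panel; suppliers bear $5 per panel.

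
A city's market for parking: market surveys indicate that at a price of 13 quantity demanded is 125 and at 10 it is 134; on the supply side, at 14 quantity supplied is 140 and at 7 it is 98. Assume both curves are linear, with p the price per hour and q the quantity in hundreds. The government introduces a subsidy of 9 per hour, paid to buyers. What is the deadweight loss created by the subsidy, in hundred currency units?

Demand slope: (134 − 125)/(10 − 13) = -3, so qd = 164 − 3p.
Supply slope: (98 − 140)/(7 − 14) = 6, so qs = 6p + 56.
Without the subsidy, 164 − 3p = 6p + 56 gives 9p = 108, so p* = 12 and q* = 128.
With a per-unit subsidy paid to buyers, each effectively pays p − 9, so demand becomes qd = 164 − 3(p − 9).
New equilibrium: buyers pay 6, producers receive 15, q = 146. (Wedge: pb − ps = −9.)
Quantity rises by |ΔQ| = |128 − 146| = 18.
DWL = ½ · t · |ΔQ| = ½ · 9 · 18 = 81.

Deadweight loss = 81 hundred.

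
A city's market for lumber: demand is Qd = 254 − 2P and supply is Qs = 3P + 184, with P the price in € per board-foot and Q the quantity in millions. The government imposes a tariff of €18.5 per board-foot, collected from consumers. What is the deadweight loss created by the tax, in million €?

Deadweight loss = €205.35 million.

Before the tax: set 254 − 2P = 3P + 184 → P* = €14, Q* = 226.
With the tax collected from consumers, demand (in seller-price terms) shifts: Qd = 254 − 2(P + 18.5).
New equilibrium: consumers pay €25.1, producers receive €6.6, Q = 203.8. (Wedge: Pb − Ps = 18.5.)
Quantity falls by |ΔQ| = |226 − 203.8| = 22.2.
DWL = ½ · t · |ΔQ| = ½ · 18.5 · 22.2 = €205.35.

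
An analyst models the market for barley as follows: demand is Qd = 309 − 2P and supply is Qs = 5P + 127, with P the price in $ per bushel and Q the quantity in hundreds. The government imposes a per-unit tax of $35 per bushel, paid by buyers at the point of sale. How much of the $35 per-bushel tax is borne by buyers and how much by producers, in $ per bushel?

Buyers bear $25 per bushel; producers bear $10 per bushel.

Without the tax, 309 − 2P = 5P + 127 gives 7P = 182, so P* = $26 and Q* = 257.
With the tax collected from buyers, demand (in seller-price terms) shifts: Qd = 309 − 2(P + 35).
Solving gives Q = 207 with buyers paying $51 and producers receiving $16 (the $35 wedge).
Burden on buyers: $25; on producers: $10. (They sum to $35.)
The less price-elastic side of the market bears the larger share of a per-unit tax.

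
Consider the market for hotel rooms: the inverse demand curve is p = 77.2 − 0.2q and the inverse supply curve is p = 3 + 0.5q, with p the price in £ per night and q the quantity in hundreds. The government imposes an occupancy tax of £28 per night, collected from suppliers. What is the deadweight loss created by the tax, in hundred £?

Deadweight loss = £560 hundred.

Inverting to q(p) form: qd = 386 − 5p; qs = 2p − 6.
Without the tax, 386 − 5p = 2p − 6 gives 7p = 392, so p* = £56 and q* = 106.
With the tax collected from suppliers, supply shifts: qs = 2(p − 28) − 6.
New equilibrium: consumers pay £64, suppliers receive £36, q = 66. (Wedge: pb − ps = 28.)
Quantity falls by |ΔQ| = |106 − 66| = 40.
DWL = ½ · t · |ΔQ| = ½ · 28 · 40 = £560.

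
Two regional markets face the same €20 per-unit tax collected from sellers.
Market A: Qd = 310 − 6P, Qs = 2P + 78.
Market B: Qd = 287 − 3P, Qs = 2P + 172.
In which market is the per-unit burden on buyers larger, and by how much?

Market A: pre-tax P* = €29, Q* = 136; post-tax Q = 106; per-unit burden on buyers = €5.
Market B: pre-tax P* = €23, Q* = 218; post-tax Q = 194; per-unit burden on buyers = €8.
Difference: €5 vs €8 → market B is larger by €3.

Market B, by €3.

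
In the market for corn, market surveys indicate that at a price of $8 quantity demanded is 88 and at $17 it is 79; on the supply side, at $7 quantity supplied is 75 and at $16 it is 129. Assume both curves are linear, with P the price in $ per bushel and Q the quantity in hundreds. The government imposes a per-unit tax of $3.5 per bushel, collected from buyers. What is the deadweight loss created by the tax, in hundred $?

Deadweight loss = $5.25 hundred.

Demand slope: (79 − 88)/(17 − 8) = -1, so Qd = 96 − P.
Supply slope: (129 − 75)/(16 − 7) = 6, so Qs = 6P + 33.
Before the tax: set 96 − P = 6P + 33 → P* = $9, Q* = 87.
With the tax collected from buyers, demand (in seller-price terms) shifts: Qd = 96 − (P + 3.5).
New equilibrium: buyers pay $12, suppliers receive $8.5, Q = 84. (Wedge: Pb − Ps = 3.5.)
Quantity falls by |ΔQ| = |87 − 84| = 3.
DWL = ½ · t · |ΔQ| = ½ · 3.5 · 3 = $5.25.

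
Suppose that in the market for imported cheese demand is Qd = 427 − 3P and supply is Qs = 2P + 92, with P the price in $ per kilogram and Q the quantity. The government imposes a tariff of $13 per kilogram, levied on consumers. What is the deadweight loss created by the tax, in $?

Deadweight loss = $101.4.

Without the tax, 427 − 3P = 2P + 92 gives 5P = 335, so P* = $67 and Q* = 226.
With the tax collected from consumers, demand (in seller-price terms) shifts: Qd = 427 − 3(P + 13).
Solving gives Q = 210.4 with consumers paying $72.2 and producers receiving $59.2 (the $13 wedge).
Quantity falls by |ΔQ| = |226 − 210.4| = 15.6.
DWL = ½ · t · |ΔQ| = ½ · 13 · 15.6 = $101.4.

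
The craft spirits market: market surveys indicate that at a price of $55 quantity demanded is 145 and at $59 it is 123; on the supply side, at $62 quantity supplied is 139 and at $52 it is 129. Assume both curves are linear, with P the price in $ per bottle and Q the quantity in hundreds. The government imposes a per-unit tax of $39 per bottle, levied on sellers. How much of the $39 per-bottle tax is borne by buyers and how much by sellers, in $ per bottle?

Demand slope: (123 − 145)/(59 − 55) = -5.5, so Qd = 447.5 − 5.5P.
Supply slope: (129 − 139)/(52 − 62) = 1, so Qs = P + 77.
Before the tax: set 447.5 − 5.5P = P + 77 → P* = $57, Q* = 134.
With the tax collected from sellers, supply shifts: Qs = (P − 39) + 77.
New equilibrium: buyers pay $63, sellers receive $24, Q = 101. (Wedge: Pb − Ps = 39.)
Burden on buyers: $6; on sellers: $33. (They sum to $39.)

Buyers bear $6 per bottle; sellers bear $33 per bottle.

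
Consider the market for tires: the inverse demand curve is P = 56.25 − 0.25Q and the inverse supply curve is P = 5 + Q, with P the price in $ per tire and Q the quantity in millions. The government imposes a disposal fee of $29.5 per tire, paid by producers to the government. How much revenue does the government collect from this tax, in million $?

Inverting to Q(P) form: Qd = 225 − 4P; Qs = P − 5.
Before the tax: set 225 − 4P = P − 5 → P* = $46, Q* = 41.
With the tax collected from producers, supply shifts: Qs = (P − 29.5) − 5.
Solving gives Q = 17.4 with buyers paying $51.9 and producers receiving $22.4 (the $29.5 wedge).
Revenue = t · Q = 29.5 · 17.4 = $513.3.

Tax revenue = $513.3 million.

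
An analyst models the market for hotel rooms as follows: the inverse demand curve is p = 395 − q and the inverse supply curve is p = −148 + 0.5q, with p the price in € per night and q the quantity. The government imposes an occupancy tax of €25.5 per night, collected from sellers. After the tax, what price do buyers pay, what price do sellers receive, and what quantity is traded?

Rewrite in direct form: qd = 395 − p and qs = 2p + 296.
Before the tax: set 395 − p = 2p + 296 → p* = €33, q* = 362.
With the tax collected from sellers, supply shifts: qs = 2(p − 25.5) + 296.
New equilibrium: buyers pay €50, sellers receive €24.5, q = 345. (Wedge: pb − ps = 25.5.)
The less price-elastic side of the market bears the larger share of a per-unit tax.

Buyers pay €50; sellers receive €24.5; quantity = 345.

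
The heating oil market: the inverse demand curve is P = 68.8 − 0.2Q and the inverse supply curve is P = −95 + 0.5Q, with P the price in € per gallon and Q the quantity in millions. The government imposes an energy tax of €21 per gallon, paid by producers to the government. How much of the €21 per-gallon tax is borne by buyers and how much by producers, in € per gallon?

Inverting to Q(P) form: Qd = 344 − 5P; Qs = 2P + 190.
Before the tax: set 344 − 5P = 2P + 190 → P* = €22, Q* = 234.
With the tax collected from producers, supply shifts: Qs = 2(P − 21) + 190.
New equilibrium: buyers pay €28, producers receive €7, Q = 204. (Wedge: Pb − Ps = 21.)
Burden on buyers: €6; on producers: €15. (They sum to €21.)

Buyers bear €6 per gallon; producers bear €15 per gallon.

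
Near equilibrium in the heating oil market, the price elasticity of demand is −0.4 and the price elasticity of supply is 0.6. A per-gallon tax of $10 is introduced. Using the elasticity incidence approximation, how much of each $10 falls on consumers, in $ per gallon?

Incidence ratio: consumers' share ≈ εs / (εs + |εd|) = 0.6 / (0.6 + 0.4) = 0.6.
So consumers bear ≈ 0.6 × $10 = $6; producers bear $4.

Consumers bear ≈ $6 per gallon.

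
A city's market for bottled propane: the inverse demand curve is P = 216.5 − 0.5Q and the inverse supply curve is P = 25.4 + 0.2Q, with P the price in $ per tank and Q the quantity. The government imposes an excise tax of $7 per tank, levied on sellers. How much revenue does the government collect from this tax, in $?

Rewrite in direct form: Qd = 433 − 2P and Qs = 5P − 127.
Before the tax: set 433 − 2P = 5P − 127 → P* = $80, Q* = 273.
With the tax collected from sellers, supply shifts: Qs = 5(P − 7) − 127.
Solving gives Q = 263 with buyers paying $85 and sellers receiving $78 (the $7 wedge).
Revenue = t · Q = 7 · 263 = $1841.

Tax revenue = $1841.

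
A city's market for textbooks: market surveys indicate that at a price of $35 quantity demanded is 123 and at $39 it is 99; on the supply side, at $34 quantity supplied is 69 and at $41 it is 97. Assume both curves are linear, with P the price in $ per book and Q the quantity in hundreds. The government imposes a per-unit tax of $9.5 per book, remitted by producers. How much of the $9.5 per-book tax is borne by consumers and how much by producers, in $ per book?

Demand slope: (99 − 123)/(39 − 35) = -6, so Qd = 333 − 6P.
Supply slope: (97 − 69)/(41 − 34) = 4, so Qs = 4P − 67.
Without the tax, 333 − 6P = 4P − 67 gives 10P = 400, so P* = $40 and Q* = 93.
With the tax collected from producers, supply shifts: Qs = 4(P − 9.5) − 67.
Solving gives Q = 70.2 with consumers paying $43.8 and producers receiving $34.3 (the $9.5 wedge).
Burden on consumers: $3.8; on producers: $5.7. (They sum to $9.5.)

Consumers bear $3.8 per book; producers bear $5.7 per book.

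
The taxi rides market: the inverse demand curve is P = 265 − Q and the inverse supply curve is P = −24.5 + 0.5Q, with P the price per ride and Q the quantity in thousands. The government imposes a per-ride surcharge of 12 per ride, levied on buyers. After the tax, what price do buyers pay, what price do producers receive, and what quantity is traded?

Buyers pay 80; producers receive 68; quantity = 185.

Inverting to Q(P) form: Qd = 265 − P; Qs = 2P + 49.
Before the tax: set 265 − P = 2P + 49 → P* = 72, Q* = 193.
With the tax collected from buyers, demand (in seller-price terms) shifts: Qd = 265 − (P + 12).
Solving gives Q = 185 with buyers paying 80 and producers receiving 68 (the 12 wedge).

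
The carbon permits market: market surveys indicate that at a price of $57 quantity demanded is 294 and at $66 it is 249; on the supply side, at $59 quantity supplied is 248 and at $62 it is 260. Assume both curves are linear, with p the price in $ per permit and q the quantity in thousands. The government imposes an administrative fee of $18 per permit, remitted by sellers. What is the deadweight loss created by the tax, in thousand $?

Deadweight loss = $360 thousand.

Demand slope: (249 − 294)/(66 − 57) = -5, so qd = 579 − 5p.
Supply slope: (260 − 248)/(62 − 59) = 4, so qs = 4p + 12.
Before the tax: set 579 − 5p = 4p + 12 → p* = $63, q* = 264.
With the tax collected from sellers, supply shifts: qs = 4(p − 18) + 12.
New equilibrium: consumers pay $71, sellers receive $53, q = 224. (Wedge: pb − ps = 18.)
Quantity falls by |ΔQ| = |264 − 224| = 40.
DWL = ½ · t · |ΔQ| = ½ · 18 · 40 = $360.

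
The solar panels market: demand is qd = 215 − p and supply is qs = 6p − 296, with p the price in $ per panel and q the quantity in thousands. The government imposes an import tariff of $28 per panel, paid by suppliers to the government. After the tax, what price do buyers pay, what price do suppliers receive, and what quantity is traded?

Before the tax: set 215 − p = 6p − 296 → p* = $73, q* = 142.
With the tax collected from suppliers, supply shifts: qs = 6(p − 28) − 296.
New equilibrium: buyers pay $97, suppliers receive $69, q = 118. (Wedge: pb − ps = 28.)

Buyers pay $97; suppliers receive $69; quantity = 118.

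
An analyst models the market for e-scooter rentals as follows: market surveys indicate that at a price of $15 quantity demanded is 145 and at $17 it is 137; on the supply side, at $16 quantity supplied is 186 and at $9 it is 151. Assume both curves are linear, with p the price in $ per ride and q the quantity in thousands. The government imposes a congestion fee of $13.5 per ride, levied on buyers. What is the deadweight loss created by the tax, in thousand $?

Deadweight loss = $202.5 thousand.

Demand slope: (137 − 145)/(17 − 15) = -4, so qd = 205 − 4p.
Supply slope: (151 − 186)/(9 − 16) = 5, so qs = 5p + 106.
Before the tax: set 205 − 4p = 5p + 106 → p* = $11, q* = 161.
With the tax collected from buyers, demand (in seller-price terms) shifts: qd = 205 − 4(p + 13.5).
Solving gives q = 131 with buyers paying $18.5 and producers receiving $5 (the $13.5 wedge).
Quantity falls by |ΔQ| = |161 − 131| = 30.
DWL = ½ · t · |ΔQ| = ½ · 13.5 · 30 = $202.5.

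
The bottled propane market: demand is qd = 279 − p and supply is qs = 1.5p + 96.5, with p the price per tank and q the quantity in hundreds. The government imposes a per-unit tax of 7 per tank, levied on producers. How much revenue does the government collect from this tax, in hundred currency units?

Without the tax, 279 − p = 1.5p + 96.5 gives 2.5p = 182.5, so p* = 73 and q* = 206.
With the tax collected from producers, supply shifts: qs = 1.5(p − 7) + 96.5.
Solving gives q = 201.8 with buyers paying 77.2 and producers receiving 70.2 (the 7 wedge).
Revenue = t · Q = 7 · 201.8 = 1412.6.

Tax revenue = 1412.6 hundred.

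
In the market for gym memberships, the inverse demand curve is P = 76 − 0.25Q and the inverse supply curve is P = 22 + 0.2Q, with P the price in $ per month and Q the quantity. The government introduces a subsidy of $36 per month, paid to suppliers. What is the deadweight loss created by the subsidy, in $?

Deadweight loss = $1440.

Rewrite in direct form: Qd = 304 − 4P and Qs = 5P − 110.
Before the subsidy: set 304 − 4P = 5P − 110 → P* = $46, Q* = 120.
With a per-unit subsidy paid to suppliers, each receives P + 36 per unit sold, so supply becomes Qs = 5(P + 36) − 110.
Solving gives Q = 200 with buyers paying $26 and suppliers receiving $62 (the $36 wedge).
Quantity rises by |ΔQ| = |120 − 200| = 80.
DWL = ½ · t · |ΔQ| = ½ · 36 · 80 = $1440.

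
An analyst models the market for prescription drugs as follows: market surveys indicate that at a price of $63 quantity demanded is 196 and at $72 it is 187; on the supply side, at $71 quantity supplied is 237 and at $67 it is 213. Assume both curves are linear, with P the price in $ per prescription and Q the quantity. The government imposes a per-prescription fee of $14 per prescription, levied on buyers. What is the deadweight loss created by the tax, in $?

Demand slope: (187 − 196)/(72 − 63) = -1, so Qd = 259 − P.
Supply slope: (213 − 237)/(67 − 71) = 6, so Qs = 6P − 189.
Before the tax: set 259 − P = 6P − 189 → P* = $64, Q* = 195.
With the tax collected from buyers, demand (in seller-price terms) shifts: Qd = 259 − (P + 14).
Solving gives Q = 183 with buyers paying $76 and suppliers receiving $62 (the $14 wedge).
Quantity falls by |ΔQ| = |195 − 183| = 12.
DWL = ½ · t · |ΔQ| = ½ · 14 · 12 = $84.

Deadweight loss = $84.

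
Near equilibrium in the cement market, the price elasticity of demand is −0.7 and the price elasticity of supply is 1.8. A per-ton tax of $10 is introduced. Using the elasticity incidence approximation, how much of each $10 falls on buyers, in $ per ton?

Buyers bear ≈ $7.2 per ton.

Incidence ratio: buyers' share ≈ εs / (εs + |εd|) = 1.8 / (1.8 + 0.7) = 0.72.
So buyers bear ≈ 0.72 × $10 = $7.2; producers bear $2.8.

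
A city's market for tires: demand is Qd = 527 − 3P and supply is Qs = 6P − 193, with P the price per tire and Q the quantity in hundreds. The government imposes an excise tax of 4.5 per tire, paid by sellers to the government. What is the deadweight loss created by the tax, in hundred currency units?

Deadweight loss = 20.25 hundred.

Without the tax, 527 − 3P = 6P − 193 gives 9P = 720, so P* = 80 and Q* = 287.
With the tax collected from sellers, supply shifts: Qs = 6(P − 4.5) − 193.
Solving gives Q = 278 with buyers paying 83 and sellers receiving 78.5 (the 4.5 wedge).
Quantity falls by |ΔQ| = |287 − 278| = 9.
DWL = ½ · t · |ΔQ| = ½ · 4.5 · 9 = 20.25.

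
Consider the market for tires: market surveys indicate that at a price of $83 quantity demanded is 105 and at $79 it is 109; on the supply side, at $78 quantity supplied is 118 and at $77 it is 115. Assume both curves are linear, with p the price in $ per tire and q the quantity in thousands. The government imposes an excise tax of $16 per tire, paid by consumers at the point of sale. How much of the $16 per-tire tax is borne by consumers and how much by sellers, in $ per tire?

Consumers bear $12 per tire; sellers bear $4 per tire.

Demand slope: (109 − 105)/(79 − 83) = -1, so qd = 188 − p.
Supply slope: (115 − 118)/(77 − 78) = 3, so qs = 3p − 116.
Without the tax, 188 − p = 3p − 116 gives 4p = 304, so p* = $76 and q* = 112.
With the tax collected from consumers, demand (in seller-price terms) shifts: qd = 188 − (p + 16).
New equilibrium: consumers pay $88, sellers receive $72, q = 100. (Wedge: pb − ps = 16.)
Burden on consumers: $12; on sellers: $4. (They sum to $16.)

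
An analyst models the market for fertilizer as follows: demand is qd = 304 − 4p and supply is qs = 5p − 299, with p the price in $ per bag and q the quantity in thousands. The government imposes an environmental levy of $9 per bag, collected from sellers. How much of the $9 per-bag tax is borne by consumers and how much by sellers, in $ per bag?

Without the tax, 304 − 4p = 5p − 299 gives 9p = 603, so p* = $67 and q* = 36.
With the tax collected from sellers, supply shifts: qs = 5(p − 9) − 299.
New equilibrium: consumers pay $72, sellers receive $63, q = 16. (Wedge: pb − ps = 9.)
Burden on consumers: $5; on sellers: $4. (They sum to $9.)

Consumers bear $5 per bag; sellers bear $4 per bag.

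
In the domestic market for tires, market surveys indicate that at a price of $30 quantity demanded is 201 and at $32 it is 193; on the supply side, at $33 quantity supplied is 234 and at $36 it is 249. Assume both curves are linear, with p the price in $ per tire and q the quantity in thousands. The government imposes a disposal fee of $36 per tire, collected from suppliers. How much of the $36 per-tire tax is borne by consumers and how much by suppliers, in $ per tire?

Consumers bear $20 per tire; suppliers bear $16 per tire.

Demand slope: (193 − 201)/(32 − 30) = -4, so qd = 321 − 4p.
Supply slope: (249 − 234)/(36 − 33) = 5, so qs = 5p + 69.
Before the tax: set 321 − 4p = 5p + 69 → p* = $28, q* = 209.
With the tax collected from suppliers, supply shifts: qs = 5(p − 36) + 69.
New equilibrium: consumers pay $48, suppliers receive $12, q = 129. (Wedge: pb − ps = 36.)
Burden on consumers: $20; on suppliers: $16. (They sum to $36.)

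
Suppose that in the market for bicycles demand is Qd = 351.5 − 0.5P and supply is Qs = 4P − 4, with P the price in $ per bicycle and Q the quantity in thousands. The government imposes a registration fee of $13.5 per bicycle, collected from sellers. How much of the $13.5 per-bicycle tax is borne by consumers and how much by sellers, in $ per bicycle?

Consumers bear $12 per bicycle; sellers bear $1.5 per bicycle.

Before the tax: set 351.5 − 0.5P = 4P − 4 → P* = $79, Q* = 312.
With the tax collected from sellers, supply shifts: Qs = 4(P − 13.5) − 4.
New equilibrium: consumers pay $91, sellers receive $77.5, Q = 306. (Wedge: Pb − Ps = 13.5.)
Burden on consumers: $12; on sellers: $1.5. (They sum to $13.5.)
The less price-elastic side of the market bears the larger share of a per-unit tax.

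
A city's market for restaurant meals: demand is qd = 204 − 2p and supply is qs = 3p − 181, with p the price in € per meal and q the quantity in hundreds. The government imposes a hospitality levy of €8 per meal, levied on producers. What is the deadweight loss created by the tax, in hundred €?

Deadweight loss = €38.4 hundred.

Before the tax: set 204 − 2p = 3p − 181 → p* = €77, q* = 50.
With the tax collected from producers, supply shifts: qs = 3(p − 8) − 181.
New equilibrium: buyers pay €81.8, producers receive €73.8, q = 40.4. (Wedge: pb − ps = 8.)
Quantity falls by |ΔQ| = |50 − 40.4| = 9.6.
DWL = ½ · t · |ΔQ| = ½ · 8 · 9.6 = €38.4.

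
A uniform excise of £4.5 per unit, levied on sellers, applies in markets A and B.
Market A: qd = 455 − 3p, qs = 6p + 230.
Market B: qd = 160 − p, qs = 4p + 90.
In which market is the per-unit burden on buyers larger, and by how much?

Market A: pre-tax p* = £25, q* = 380; post-tax q = 371; per-unit burden on buyers = £3.
Market B: pre-tax p* = £14, q* = 146; post-tax q = 142.4; per-unit burden on buyers = £3.6.
Difference: £3 vs £3.6 → market B is larger by £0.6.

Market B, by £0.6.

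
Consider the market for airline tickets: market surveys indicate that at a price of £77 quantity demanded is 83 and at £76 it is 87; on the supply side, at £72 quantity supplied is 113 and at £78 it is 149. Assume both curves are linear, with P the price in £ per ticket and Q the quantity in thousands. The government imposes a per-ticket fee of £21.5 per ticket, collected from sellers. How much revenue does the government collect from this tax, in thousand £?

Demand slope: (87 − 83)/(76 − 77) = -4, so Qd = 391 − 4P.
Supply slope: (149 − 113)/(78 − 72) = 6, so Qs = 6P − 319.
Without the tax, 391 − 4P = 6P − 319 gives 10P = 710, so P* = £71 and Q* = 107.
With the tax collected from sellers, supply shifts: Qs = 6(P − 21.5) − 319.
Solving gives Q = 55.4 with buyers paying £83.9 and sellers receiving £62.4 (the £21.5 wedge).
Revenue = t · Q = 21.5 · 55.4 = £1191.1.

Tax revenue = £1191.1 thousand.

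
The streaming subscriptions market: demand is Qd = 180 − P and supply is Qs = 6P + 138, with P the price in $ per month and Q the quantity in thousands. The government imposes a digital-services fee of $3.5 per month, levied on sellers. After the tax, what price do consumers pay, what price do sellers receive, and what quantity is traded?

Consumers pay $9; sellers receive $5.5; quantity = 171.

Without the tax, 180 − P = 6P + 138 gives 7P = 42, so P* = $6 and Q* = 174.
With the tax collected from sellers, supply shifts: Qs = 6(P − 3.5) + 138.
New equilibrium: consumers pay $9, sellers receive $5.5, Q = 171. (Wedge: Pb − Ps = 3.5.)
The less price-elastic side of the market bears the larger share of a per-unit tax.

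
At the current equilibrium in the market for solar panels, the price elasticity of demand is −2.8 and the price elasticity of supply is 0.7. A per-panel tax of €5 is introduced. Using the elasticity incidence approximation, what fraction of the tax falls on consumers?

Incidence ratio: consumers' share ≈ εs / (εs + |εd|) = 0.7 / (0.7 + 2.8) = 0.2.
Supply is the less elastic side, so consumers bear the smaller share.

Consumers' share ≈ 0.2.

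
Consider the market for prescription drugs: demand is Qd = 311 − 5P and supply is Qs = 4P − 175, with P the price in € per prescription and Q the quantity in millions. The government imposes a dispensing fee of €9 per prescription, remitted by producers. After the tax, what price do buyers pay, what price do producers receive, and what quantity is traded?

Buyers pay €58; producers receive €49; quantity = 21.

Before the tax: set 311 − 5P = 4P − 175 → P* = €54, Q* = 41.
With the tax collected from producers, supply shifts: Qs = 4(P − 9) − 175.
Solving gives Q = 21 with buyers paying €58 and producers receiving €49 (the €9 wedge).
The less price-elastic side of the market bears the larger share of a per-unit tax.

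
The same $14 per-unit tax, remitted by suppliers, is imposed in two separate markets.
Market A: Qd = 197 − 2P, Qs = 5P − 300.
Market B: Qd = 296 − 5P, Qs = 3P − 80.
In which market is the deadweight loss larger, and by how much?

Market A: pre-tax P* = $71, Q* = 55; post-tax Q = 35; deadweight loss = $140.
Market B: pre-tax P* = $47, Q* = 61; post-tax Q = 34.75; deadweight loss = $183.75.
Difference: $140 vs $183.75 → market B is larger by $43.75.

Market B, by $43.75.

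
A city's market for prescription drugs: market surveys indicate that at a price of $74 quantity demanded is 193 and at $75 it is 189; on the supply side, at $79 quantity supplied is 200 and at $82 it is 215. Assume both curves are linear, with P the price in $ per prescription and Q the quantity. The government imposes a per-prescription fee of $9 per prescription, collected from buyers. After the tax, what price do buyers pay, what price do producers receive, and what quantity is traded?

Buyers pay $81; producers receive $72; quantity = 165.

Demand slope: (189 − 193)/(75 − 74) = -4, so Qd = 489 − 4P.
Supply slope: (215 − 200)/(82 − 79) = 5, so Qs = 5P − 195.
Without the tax, 489 − 4P = 5P − 195 gives 9P = 684, so P* = $76 and Q* = 185.
With the tax collected from buyers, demand (in seller-price terms) shifts: Qd = 489 − 4(P + 9).
New equilibrium: buyers pay $81, producers receive $72, Q = 165. (Wedge: Pb − Ps = 9.)
The less price-elastic side of the market bears the larger share of a per-unit tax.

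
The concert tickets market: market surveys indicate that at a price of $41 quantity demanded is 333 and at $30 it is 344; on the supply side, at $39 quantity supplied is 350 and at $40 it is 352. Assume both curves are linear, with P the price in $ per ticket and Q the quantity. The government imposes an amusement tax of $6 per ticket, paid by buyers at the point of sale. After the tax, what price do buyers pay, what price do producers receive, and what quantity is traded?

Buyers pay $38; producers receive $32; quantity = 336.

Demand slope: (344 − 333)/(30 − 41) = -1, so Qd = 374 − P.
Supply slope: (352 − 350)/(40 − 39) = 2, so Qs = 2P + 272.
Without the tax, 374 − P = 2P + 272 gives 3P = 102, so P* = $34 and Q* = 340.
With the tax collected from buyers, demand (in seller-price terms) shifts: Qd = 374 − (P + 6).
New equilibrium: buyers pay $38, producers receive $32, Q = 336. (Wedge: Pb − Ps = 6.)
The less price-elastic side of the market bears the larger share of a per-unit tax.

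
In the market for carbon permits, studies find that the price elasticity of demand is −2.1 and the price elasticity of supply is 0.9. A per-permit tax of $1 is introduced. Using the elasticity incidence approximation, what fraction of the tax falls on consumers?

Consumers' share ≈ 0.3.

Incidence ratio: consumers' share ≈ εs / (εs + |εd|) = 0.9 / (0.9 + 2.1) = 0.3.
Supply is the less elastic side, so consumers bear the smaller share.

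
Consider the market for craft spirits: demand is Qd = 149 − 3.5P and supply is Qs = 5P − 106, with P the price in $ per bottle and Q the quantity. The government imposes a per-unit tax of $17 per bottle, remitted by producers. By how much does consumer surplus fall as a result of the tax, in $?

Consumer surplus falls by $265.

Without the tax, 149 − 3.5P = 5P − 106 gives 8.5P = 255, so P* = $30 and Q* = 44.
With the tax collected from producers, supply shifts: Qs = 5(P − 17) − 106.
New equilibrium: consumers pay $40, producers receive $23, Q = 9. (Wedge: Pb − Ps = 17.)
ΔCS is the trapezoid between Q = 9 and Q = 44 of height $10: ½ · (44 + 9) · 10 = $265.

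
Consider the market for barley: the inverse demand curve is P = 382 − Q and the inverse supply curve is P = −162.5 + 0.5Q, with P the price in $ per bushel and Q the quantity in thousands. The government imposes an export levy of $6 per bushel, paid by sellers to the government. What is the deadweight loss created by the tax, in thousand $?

Deadweight loss = $12 thousand.

Inverting to Q(P) form: Qd = 382 − P; Qs = 2P + 325.
Before the tax: set 382 − P = 2P + 325 → P* = $19, Q* = 363.
With the tax collected from sellers, supply shifts: Qs = 2(P − 6) + 325.
New equilibrium: buyers pay $23, sellers receive $17, Q = 359. (Wedge: Pb − Ps = 6.)
Quantity falls by |ΔQ| = |363 − 359| = 4.
DWL = ½ · t · |ΔQ| = ½ · 6 · 4 = $12.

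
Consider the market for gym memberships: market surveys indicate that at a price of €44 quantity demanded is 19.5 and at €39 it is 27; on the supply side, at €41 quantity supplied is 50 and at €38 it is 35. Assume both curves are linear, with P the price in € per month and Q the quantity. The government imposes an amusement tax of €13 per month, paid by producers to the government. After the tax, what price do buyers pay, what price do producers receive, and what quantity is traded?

Buyers pay €47; producers receive €34; quantity = 15.

Demand slope: (27 − 19.5)/(39 − 44) = -1.5, so Qd = 85.5 − 1.5P.
Supply slope: (35 − 50)/(38 − 41) = 5, so Qs = 5P − 155.
Before the tax: set 85.5 − 1.5P = 5P − 155 → P* = €37, Q* = 30.
With the tax collected from producers, supply shifts: Qs = 5(P − 13) − 155.
New equilibrium: buyers pay €47, producers receive €34, Q = 15. (Wedge: Pb − Ps = 13.)
The less price-elastic side of the market bears the larger share of a per-unit tax.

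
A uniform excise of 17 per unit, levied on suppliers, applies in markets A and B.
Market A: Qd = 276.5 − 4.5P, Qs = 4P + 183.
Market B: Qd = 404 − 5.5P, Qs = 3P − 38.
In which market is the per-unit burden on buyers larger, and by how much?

Market A: pre-tax P* = 11, Q* = 227; post-tax Q = 191; per-unit burden on buyers = 8.
Market B: pre-tax P* = 52, Q* = 118; post-tax Q = 85; per-unit burden on buyers = 6.
Difference: 8 vs 6 → market A is larger by 2.

Market A, by 2.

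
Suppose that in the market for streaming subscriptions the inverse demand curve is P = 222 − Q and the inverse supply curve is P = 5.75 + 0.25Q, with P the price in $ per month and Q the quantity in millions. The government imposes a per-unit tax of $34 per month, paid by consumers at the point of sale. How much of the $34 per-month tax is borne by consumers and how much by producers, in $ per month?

Rewrite in direct form: Qd = 222 − P and Qs = 4P − 23.
Before the tax: set 222 − P = 4P − 23 → P* = $49, Q* = 173.
With the tax collected from consumers, demand (in seller-price terms) shifts: Qd = 222 − (P + 34).
Solving gives Q = 145.8 with consumers paying $76.2 and producers receiving $42.2 (the $34 wedge).
Burden on consumers: $27.2; on producers: $6.8. (They sum to $34.)

Consumers bear $27.2 per month; producers bear $6.8 per month.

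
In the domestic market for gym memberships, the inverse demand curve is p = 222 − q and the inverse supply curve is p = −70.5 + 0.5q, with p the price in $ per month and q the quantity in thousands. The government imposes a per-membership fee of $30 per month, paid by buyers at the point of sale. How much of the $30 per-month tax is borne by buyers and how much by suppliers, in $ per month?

Inverting to q(p) form: qd = 222 − p; qs = 2p + 141.
Before the tax: set 222 − p = 2p + 141 → p* = $27, q* = 195.
With the tax collected from buyers, demand (in seller-price terms) shifts: qd = 222 − (p + 30).
Solving gives q = 175 with buyers paying $47 and suppliers receiving $17 (the $30 wedge).
Burden on buyers: $20; on suppliers: $10. (They sum to $30.)
The less price-elastic side of the market bears the larger share of a per-unit tax.

Buyers bear $20 per month; suppliers bear $10 per month.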